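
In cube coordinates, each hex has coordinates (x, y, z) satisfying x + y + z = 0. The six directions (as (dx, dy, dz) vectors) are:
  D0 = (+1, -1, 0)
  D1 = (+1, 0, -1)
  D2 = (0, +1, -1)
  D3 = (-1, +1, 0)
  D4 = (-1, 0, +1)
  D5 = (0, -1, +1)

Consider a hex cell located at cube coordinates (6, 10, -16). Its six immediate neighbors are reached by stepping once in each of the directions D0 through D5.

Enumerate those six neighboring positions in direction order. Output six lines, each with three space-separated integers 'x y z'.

Answer: 7 9 -16
7 10 -17
6 11 -17
5 11 -16
5 10 -15
6 9 -15

Derivation:
Center: (6, 10, -16). Add each direction:
  D0: (6, 10, -16) + (1, -1, 0) = (7, 9, -16)
  D1: (6, 10, -16) + (1, 0, -1) = (7, 10, -17)
  D2: (6, 10, -16) + (0, 1, -1) = (6, 11, -17)
  D3: (6, 10, -16) + (-1, 1, 0) = (5, 11, -16)
  D4: (6, 10, -16) + (-1, 0, 1) = (5, 10, -15)
  D5: (6, 10, -16) + (0, -1, 1) = (6, 9, -15)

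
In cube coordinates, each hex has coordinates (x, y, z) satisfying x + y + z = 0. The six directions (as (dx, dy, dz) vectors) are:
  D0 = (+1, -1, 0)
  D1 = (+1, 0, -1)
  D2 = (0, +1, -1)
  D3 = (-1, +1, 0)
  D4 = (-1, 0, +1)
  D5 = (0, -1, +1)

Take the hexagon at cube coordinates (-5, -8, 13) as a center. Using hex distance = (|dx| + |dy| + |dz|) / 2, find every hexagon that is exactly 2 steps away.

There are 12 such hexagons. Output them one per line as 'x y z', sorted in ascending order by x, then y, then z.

Walk ring at distance 2 from (-5, -8, 13):
Start at center + D4*2 = (-7, -8, 15)
  hex 0: (-7, -8, 15)
  hex 1: (-6, -9, 15)
  hex 2: (-5, -10, 15)
  hex 3: (-4, -10, 14)
  hex 4: (-3, -10, 13)
  hex 5: (-3, -9, 12)
  hex 6: (-3, -8, 11)
  hex 7: (-4, -7, 11)
  hex 8: (-5, -6, 11)
  hex 9: (-6, -6, 12)
  hex 10: (-7, -6, 13)
  hex 11: (-7, -7, 14)
Sorted: 12 hexes.

Answer: -7 -8 15
-7 -7 14
-7 -6 13
-6 -9 15
-6 -6 12
-5 -10 15
-5 -6 11
-4 -10 14
-4 -7 11
-3 -10 13
-3 -9 12
-3 -8 11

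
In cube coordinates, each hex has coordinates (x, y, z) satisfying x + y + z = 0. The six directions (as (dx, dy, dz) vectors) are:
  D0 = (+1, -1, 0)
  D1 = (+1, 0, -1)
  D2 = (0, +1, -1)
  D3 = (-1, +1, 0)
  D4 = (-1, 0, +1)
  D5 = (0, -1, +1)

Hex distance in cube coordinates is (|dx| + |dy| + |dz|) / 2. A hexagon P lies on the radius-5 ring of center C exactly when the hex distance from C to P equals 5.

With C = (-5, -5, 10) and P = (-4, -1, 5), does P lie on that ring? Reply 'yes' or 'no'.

|px - cx| = |-4 - (-5)| = 1
|py - cy| = |-1 - (-5)| = 4
|pz - cz| = |5 - 10| = 5
distance = (1+4+5)/2 = 10/2 = 5
radius = 5; distance == radius -> yes

Answer: yes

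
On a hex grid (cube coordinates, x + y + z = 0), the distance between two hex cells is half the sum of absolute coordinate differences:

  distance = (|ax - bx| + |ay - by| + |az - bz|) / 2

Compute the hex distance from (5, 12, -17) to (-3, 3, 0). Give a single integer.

|ax - bx| = |5 - (-3)| = 8
|ay - by| = |12 - 3| = 9
|az - bz| = |-17 - 0| = 17
distance = (8 + 9 + 17) / 2 = 34 / 2 = 17

Answer: 17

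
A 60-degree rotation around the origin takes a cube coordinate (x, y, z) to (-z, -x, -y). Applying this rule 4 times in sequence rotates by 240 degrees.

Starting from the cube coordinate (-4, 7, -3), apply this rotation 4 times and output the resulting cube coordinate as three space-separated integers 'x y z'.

Start: (-4, 7, -3)
Step 1: (-4, 7, -3) -> (-(-3), -(-4), -(7)) = (3, 4, -7)
Step 2: (3, 4, -7) -> (-(-7), -(3), -(4)) = (7, -3, -4)
Step 3: (7, -3, -4) -> (-(-4), -(7), -(-3)) = (4, -7, 3)
Step 4: (4, -7, 3) -> (-(3), -(4), -(-7)) = (-3, -4, 7)

Answer: -3 -4 7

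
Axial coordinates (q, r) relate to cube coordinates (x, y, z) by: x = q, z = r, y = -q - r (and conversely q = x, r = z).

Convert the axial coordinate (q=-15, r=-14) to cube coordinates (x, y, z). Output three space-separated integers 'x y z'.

Answer: -15 29 -14

Derivation:
x = q = -15
z = r = -14
y = -x - z = -(-15) - (-14) = 29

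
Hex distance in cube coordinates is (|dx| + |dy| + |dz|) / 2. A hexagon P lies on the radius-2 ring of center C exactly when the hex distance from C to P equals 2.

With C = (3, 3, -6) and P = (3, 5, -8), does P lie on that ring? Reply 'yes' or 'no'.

Answer: yes

Derivation:
|px - cx| = |3 - 3| = 0
|py - cy| = |5 - 3| = 2
|pz - cz| = |-8 - (-6)| = 2
distance = (0+2+2)/2 = 4/2 = 2
radius = 2; distance == radius -> yes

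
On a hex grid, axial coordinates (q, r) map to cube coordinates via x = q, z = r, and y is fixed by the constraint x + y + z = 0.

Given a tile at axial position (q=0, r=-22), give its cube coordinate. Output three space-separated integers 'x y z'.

x = q = 0
z = r = -22
y = -x - z = -(0) - (-22) = 22

Answer: 0 22 -22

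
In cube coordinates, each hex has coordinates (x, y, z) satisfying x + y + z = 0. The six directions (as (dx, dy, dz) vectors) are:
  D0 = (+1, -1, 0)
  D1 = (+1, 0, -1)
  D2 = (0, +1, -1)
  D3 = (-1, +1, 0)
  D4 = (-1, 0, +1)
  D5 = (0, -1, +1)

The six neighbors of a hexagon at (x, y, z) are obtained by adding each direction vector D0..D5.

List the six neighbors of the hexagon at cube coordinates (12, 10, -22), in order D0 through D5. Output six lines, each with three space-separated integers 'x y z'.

Center: (12, 10, -22). Add each direction:
  D0: (12, 10, -22) + (1, -1, 0) = (13, 9, -22)
  D1: (12, 10, -22) + (1, 0, -1) = (13, 10, -23)
  D2: (12, 10, -22) + (0, 1, -1) = (12, 11, -23)
  D3: (12, 10, -22) + (-1, 1, 0) = (11, 11, -22)
  D4: (12, 10, -22) + (-1, 0, 1) = (11, 10, -21)
  D5: (12, 10, -22) + (0, -1, 1) = (12, 9, -21)

Answer: 13 9 -22
13 10 -23
12 11 -23
11 11 -22
11 10 -21
12 9 -21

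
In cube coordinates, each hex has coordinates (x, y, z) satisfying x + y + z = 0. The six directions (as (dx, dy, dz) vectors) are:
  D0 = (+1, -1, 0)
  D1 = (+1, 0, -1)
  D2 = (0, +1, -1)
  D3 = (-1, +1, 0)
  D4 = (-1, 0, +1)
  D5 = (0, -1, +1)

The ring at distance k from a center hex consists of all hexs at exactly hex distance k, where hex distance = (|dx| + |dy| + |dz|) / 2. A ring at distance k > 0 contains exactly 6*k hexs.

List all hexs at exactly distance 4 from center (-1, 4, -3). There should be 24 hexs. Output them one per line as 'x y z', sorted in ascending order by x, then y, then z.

Answer: -5 4 1
-5 5 0
-5 6 -1
-5 7 -2
-5 8 -3
-4 3 1
-4 8 -4
-3 2 1
-3 8 -5
-2 1 1
-2 8 -6
-1 0 1
-1 8 -7
0 0 0
0 7 -7
1 0 -1
1 6 -7
2 0 -2
2 5 -7
3 0 -3
3 1 -4
3 2 -5
3 3 -6
3 4 -7

Derivation:
Walk ring at distance 4 from (-1, 4, -3):
Start at center + D4*4 = (-5, 4, 1)
  hex 0: (-5, 4, 1)
  hex 1: (-4, 3, 1)
  hex 2: (-3, 2, 1)
  hex 3: (-2, 1, 1)
  hex 4: (-1, 0, 1)
  hex 5: (0, 0, 0)
  hex 6: (1, 0, -1)
  hex 7: (2, 0, -2)
  hex 8: (3, 0, -3)
  hex 9: (3, 1, -4)
  hex 10: (3, 2, -5)
  hex 11: (3, 3, -6)
  hex 12: (3, 4, -7)
  hex 13: (2, 5, -7)
  hex 14: (1, 6, -7)
  hex 15: (0, 7, -7)
  hex 16: (-1, 8, -7)
  hex 17: (-2, 8, -6)
  hex 18: (-3, 8, -5)
  hex 19: (-4, 8, -4)
  hex 20: (-5, 8, -3)
  hex 21: (-5, 7, -2)
  hex 22: (-5, 6, -1)
  hex 23: (-5, 5, 0)
Sorted: 24 hexes.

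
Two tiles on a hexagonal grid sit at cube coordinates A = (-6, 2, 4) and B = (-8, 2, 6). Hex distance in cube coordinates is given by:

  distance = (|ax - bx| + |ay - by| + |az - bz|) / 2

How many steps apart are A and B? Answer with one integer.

Answer: 2

Derivation:
|ax - bx| = |-6 - (-8)| = 2
|ay - by| = |2 - 2| = 0
|az - bz| = |4 - 6| = 2
distance = (2 + 0 + 2) / 2 = 4 / 2 = 2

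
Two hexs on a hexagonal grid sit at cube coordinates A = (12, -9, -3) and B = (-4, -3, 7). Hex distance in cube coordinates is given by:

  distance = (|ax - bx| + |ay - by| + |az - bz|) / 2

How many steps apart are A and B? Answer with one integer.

Answer: 16

Derivation:
|ax - bx| = |12 - (-4)| = 16
|ay - by| = |-9 - (-3)| = 6
|az - bz| = |-3 - 7| = 10
distance = (16 + 6 + 10) / 2 = 32 / 2 = 16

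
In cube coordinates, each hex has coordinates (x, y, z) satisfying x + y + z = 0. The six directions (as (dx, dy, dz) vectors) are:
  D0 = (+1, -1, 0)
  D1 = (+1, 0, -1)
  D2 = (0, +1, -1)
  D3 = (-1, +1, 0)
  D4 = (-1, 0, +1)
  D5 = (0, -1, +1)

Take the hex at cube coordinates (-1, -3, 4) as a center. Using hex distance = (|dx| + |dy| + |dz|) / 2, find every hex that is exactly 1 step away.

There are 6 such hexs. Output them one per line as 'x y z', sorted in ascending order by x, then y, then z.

Answer: -2 -3 5
-2 -2 4
-1 -4 5
-1 -2 3
0 -4 4
0 -3 3

Derivation:
Walk ring at distance 1 from (-1, -3, 4):
Start at center + D4*1 = (-2, -3, 5)
  hex 0: (-2, -3, 5)
  hex 1: (-1, -4, 5)
  hex 2: (0, -4, 4)
  hex 3: (0, -3, 3)
  hex 4: (-1, -2, 3)
  hex 5: (-2, -2, 4)
Sorted: 6 hexes.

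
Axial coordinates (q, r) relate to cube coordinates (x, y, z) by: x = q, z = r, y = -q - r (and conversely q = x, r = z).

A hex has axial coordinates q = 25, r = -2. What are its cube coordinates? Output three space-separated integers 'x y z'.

Answer: 25 -23 -2

Derivation:
x = q = 25
z = r = -2
y = -x - z = -(25) - (-2) = -23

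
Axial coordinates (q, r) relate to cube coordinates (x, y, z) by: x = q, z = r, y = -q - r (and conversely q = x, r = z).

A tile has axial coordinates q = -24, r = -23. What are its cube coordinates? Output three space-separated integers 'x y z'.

Answer: -24 47 -23

Derivation:
x = q = -24
z = r = -23
y = -x - z = -(-24) - (-23) = 47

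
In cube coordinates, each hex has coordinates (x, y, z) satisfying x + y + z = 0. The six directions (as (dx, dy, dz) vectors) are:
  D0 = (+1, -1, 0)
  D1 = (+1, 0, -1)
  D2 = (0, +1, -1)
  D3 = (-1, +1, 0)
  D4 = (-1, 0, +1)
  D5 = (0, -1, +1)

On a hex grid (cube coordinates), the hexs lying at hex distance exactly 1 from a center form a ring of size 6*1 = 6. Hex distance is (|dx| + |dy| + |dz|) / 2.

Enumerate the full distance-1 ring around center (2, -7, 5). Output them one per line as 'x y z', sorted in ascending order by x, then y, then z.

Answer: 1 -7 6
1 -6 5
2 -8 6
2 -6 4
3 -8 5
3 -7 4

Derivation:
Walk ring at distance 1 from (2, -7, 5):
Start at center + D4*1 = (1, -7, 6)
  hex 0: (1, -7, 6)
  hex 1: (2, -8, 6)
  hex 2: (3, -8, 5)
  hex 3: (3, -7, 4)
  hex 4: (2, -6, 4)
  hex 5: (1, -6, 5)
Sorted: 6 hexes.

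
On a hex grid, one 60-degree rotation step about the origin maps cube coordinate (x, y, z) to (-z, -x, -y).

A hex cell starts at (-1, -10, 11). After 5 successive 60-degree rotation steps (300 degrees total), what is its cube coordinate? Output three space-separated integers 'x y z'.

Start: (-1, -10, 11)
Step 1: (-1, -10, 11) -> (-(11), -(-1), -(-10)) = (-11, 1, 10)
Step 2: (-11, 1, 10) -> (-(10), -(-11), -(1)) = (-10, 11, -1)
Step 3: (-10, 11, -1) -> (-(-1), -(-10), -(11)) = (1, 10, -11)
Step 4: (1, 10, -11) -> (-(-11), -(1), -(10)) = (11, -1, -10)
Step 5: (11, -1, -10) -> (-(-10), -(11), -(-1)) = (10, -11, 1)

Answer: 10 -11 1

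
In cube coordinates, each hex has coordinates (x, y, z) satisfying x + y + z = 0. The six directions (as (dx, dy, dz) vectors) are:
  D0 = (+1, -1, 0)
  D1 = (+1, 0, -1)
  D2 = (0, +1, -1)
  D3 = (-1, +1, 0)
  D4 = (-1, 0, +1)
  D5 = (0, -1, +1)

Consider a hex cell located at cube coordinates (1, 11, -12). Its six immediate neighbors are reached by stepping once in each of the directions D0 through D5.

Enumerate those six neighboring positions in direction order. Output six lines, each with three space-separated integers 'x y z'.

Answer: 2 10 -12
2 11 -13
1 12 -13
0 12 -12
0 11 -11
1 10 -11

Derivation:
Center: (1, 11, -12). Add each direction:
  D0: (1, 11, -12) + (1, -1, 0) = (2, 10, -12)
  D1: (1, 11, -12) + (1, 0, -1) = (2, 11, -13)
  D2: (1, 11, -12) + (0, 1, -1) = (1, 12, -13)
  D3: (1, 11, -12) + (-1, 1, 0) = (0, 12, -12)
  D4: (1, 11, -12) + (-1, 0, 1) = (0, 11, -11)
  D5: (1, 11, -12) + (0, -1, 1) = (1, 10, -11)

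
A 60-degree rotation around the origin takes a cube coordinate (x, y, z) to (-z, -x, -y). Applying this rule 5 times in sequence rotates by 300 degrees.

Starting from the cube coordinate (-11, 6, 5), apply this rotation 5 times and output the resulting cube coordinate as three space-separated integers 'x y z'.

Start: (-11, 6, 5)
Step 1: (-11, 6, 5) -> (-(5), -(-11), -(6)) = (-5, 11, -6)
Step 2: (-5, 11, -6) -> (-(-6), -(-5), -(11)) = (6, 5, -11)
Step 3: (6, 5, -11) -> (-(-11), -(6), -(5)) = (11, -6, -5)
Step 4: (11, -6, -5) -> (-(-5), -(11), -(-6)) = (5, -11, 6)
Step 5: (5, -11, 6) -> (-(6), -(5), -(-11)) = (-6, -5, 11)

Answer: -6 -5 11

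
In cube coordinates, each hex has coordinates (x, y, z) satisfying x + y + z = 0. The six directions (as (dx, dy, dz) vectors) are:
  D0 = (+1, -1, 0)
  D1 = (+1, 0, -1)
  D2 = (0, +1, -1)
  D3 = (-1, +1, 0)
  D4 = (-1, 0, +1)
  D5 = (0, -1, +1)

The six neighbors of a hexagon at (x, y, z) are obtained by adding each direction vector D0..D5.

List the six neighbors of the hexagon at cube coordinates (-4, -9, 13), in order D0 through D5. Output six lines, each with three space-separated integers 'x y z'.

Answer: -3 -10 13
-3 -9 12
-4 -8 12
-5 -8 13
-5 -9 14
-4 -10 14

Derivation:
Center: (-4, -9, 13). Add each direction:
  D0: (-4, -9, 13) + (1, -1, 0) = (-3, -10, 13)
  D1: (-4, -9, 13) + (1, 0, -1) = (-3, -9, 12)
  D2: (-4, -9, 13) + (0, 1, -1) = (-4, -8, 12)
  D3: (-4, -9, 13) + (-1, 1, 0) = (-5, -8, 13)
  D4: (-4, -9, 13) + (-1, 0, 1) = (-5, -9, 14)
  D5: (-4, -9, 13) + (0, -1, 1) = (-4, -10, 14)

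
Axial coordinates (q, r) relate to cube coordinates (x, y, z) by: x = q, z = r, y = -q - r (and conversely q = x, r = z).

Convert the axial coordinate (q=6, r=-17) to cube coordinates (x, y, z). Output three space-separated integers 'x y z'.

Answer: 6 11 -17

Derivation:
x = q = 6
z = r = -17
y = -x - z = -(6) - (-17) = 11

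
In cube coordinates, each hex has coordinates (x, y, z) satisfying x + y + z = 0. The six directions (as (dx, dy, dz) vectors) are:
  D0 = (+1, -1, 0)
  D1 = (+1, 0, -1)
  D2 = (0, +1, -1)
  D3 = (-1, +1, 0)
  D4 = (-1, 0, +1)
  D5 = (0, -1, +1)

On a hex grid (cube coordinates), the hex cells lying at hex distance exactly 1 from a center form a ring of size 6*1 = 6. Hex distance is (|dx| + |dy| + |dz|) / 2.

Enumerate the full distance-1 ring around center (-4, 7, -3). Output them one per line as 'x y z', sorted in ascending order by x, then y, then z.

Answer: -5 7 -2
-5 8 -3
-4 6 -2
-4 8 -4
-3 6 -3
-3 7 -4

Derivation:
Walk ring at distance 1 from (-4, 7, -3):
Start at center + D4*1 = (-5, 7, -2)
  hex 0: (-5, 7, -2)
  hex 1: (-4, 6, -2)
  hex 2: (-3, 6, -3)
  hex 3: (-3, 7, -4)
  hex 4: (-4, 8, -4)
  hex 5: (-5, 8, -3)
Sorted: 6 hexes.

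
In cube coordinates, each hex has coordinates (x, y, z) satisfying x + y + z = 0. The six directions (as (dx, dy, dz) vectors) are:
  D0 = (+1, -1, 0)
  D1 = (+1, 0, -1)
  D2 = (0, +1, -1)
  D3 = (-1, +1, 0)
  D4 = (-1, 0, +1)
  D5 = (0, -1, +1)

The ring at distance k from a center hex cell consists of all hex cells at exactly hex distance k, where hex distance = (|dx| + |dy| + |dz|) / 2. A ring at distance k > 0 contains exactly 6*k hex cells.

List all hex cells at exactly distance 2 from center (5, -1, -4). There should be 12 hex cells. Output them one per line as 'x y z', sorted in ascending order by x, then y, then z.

Walk ring at distance 2 from (5, -1, -4):
Start at center + D4*2 = (3, -1, -2)
  hex 0: (3, -1, -2)
  hex 1: (4, -2, -2)
  hex 2: (5, -3, -2)
  hex 3: (6, -3, -3)
  hex 4: (7, -3, -4)
  hex 5: (7, -2, -5)
  hex 6: (7, -1, -6)
  hex 7: (6, 0, -6)
  hex 8: (5, 1, -6)
  hex 9: (4, 1, -5)
  hex 10: (3, 1, -4)
  hex 11: (3, 0, -3)
Sorted: 12 hexes.

Answer: 3 -1 -2
3 0 -3
3 1 -4
4 -2 -2
4 1 -5
5 -3 -2
5 1 -6
6 -3 -3
6 0 -6
7 -3 -4
7 -2 -5
7 -1 -6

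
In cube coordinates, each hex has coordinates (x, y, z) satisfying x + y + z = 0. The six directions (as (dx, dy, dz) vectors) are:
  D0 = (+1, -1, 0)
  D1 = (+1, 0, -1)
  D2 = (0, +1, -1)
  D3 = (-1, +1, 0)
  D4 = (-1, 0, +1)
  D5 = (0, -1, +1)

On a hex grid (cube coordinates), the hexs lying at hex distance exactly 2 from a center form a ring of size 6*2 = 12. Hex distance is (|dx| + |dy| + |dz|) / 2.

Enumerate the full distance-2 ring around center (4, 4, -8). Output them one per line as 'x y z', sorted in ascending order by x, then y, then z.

Answer: 2 4 -6
2 5 -7
2 6 -8
3 3 -6
3 6 -9
4 2 -6
4 6 -10
5 2 -7
5 5 -10
6 2 -8
6 3 -9
6 4 -10

Derivation:
Walk ring at distance 2 from (4, 4, -8):
Start at center + D4*2 = (2, 4, -6)
  hex 0: (2, 4, -6)
  hex 1: (3, 3, -6)
  hex 2: (4, 2, -6)
  hex 3: (5, 2, -7)
  hex 4: (6, 2, -8)
  hex 5: (6, 3, -9)
  hex 6: (6, 4, -10)
  hex 7: (5, 5, -10)
  hex 8: (4, 6, -10)
  hex 9: (3, 6, -9)
  hex 10: (2, 6, -8)
  hex 11: (2, 5, -7)
Sorted: 12 hexes.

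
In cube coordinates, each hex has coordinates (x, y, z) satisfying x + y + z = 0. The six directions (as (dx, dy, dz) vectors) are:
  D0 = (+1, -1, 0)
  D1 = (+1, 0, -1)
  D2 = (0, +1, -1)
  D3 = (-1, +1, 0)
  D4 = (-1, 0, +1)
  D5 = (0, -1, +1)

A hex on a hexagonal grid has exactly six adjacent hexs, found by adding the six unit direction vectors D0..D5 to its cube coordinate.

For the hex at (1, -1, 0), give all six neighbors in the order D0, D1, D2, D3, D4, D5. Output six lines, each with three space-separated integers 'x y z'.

Center: (1, -1, 0). Add each direction:
  D0: (1, -1, 0) + (1, -1, 0) = (2, -2, 0)
  D1: (1, -1, 0) + (1, 0, -1) = (2, -1, -1)
  D2: (1, -1, 0) + (0, 1, -1) = (1, 0, -1)
  D3: (1, -1, 0) + (-1, 1, 0) = (0, 0, 0)
  D4: (1, -1, 0) + (-1, 0, 1) = (0, -1, 1)
  D5: (1, -1, 0) + (0, -1, 1) = (1, -2, 1)

Answer: 2 -2 0
2 -1 -1
1 0 -1
0 0 0
0 -1 1
1 -2 1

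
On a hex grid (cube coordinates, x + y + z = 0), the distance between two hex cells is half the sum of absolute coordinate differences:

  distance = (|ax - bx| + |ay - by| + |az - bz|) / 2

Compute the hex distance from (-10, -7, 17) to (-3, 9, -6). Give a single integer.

Answer: 23

Derivation:
|ax - bx| = |-10 - (-3)| = 7
|ay - by| = |-7 - 9| = 16
|az - bz| = |17 - (-6)| = 23
distance = (7 + 16 + 23) / 2 = 46 / 2 = 23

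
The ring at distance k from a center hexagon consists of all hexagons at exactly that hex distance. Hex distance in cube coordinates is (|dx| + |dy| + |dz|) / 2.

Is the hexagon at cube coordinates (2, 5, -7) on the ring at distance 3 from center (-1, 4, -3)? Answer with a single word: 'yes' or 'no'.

|px - cx| = |2 - (-1)| = 3
|py - cy| = |5 - 4| = 1
|pz - cz| = |-7 - (-3)| = 4
distance = (3+1+4)/2 = 8/2 = 4
radius = 3; distance != radius -> no

Answer: no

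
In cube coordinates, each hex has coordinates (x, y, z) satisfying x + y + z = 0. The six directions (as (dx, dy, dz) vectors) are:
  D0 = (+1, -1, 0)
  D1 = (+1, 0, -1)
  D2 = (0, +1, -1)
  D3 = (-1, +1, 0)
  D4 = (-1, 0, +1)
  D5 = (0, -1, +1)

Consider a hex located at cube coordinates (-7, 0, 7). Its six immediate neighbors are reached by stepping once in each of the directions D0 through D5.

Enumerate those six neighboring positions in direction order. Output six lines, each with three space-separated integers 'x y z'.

Answer: -6 -1 7
-6 0 6
-7 1 6
-8 1 7
-8 0 8
-7 -1 8

Derivation:
Center: (-7, 0, 7). Add each direction:
  D0: (-7, 0, 7) + (1, -1, 0) = (-6, -1, 7)
  D1: (-7, 0, 7) + (1, 0, -1) = (-6, 0, 6)
  D2: (-7, 0, 7) + (0, 1, -1) = (-7, 1, 6)
  D3: (-7, 0, 7) + (-1, 1, 0) = (-8, 1, 7)
  D4: (-7, 0, 7) + (-1, 0, 1) = (-8, 0, 8)
  D5: (-7, 0, 7) + (0, -1, 1) = (-7, -1, 8)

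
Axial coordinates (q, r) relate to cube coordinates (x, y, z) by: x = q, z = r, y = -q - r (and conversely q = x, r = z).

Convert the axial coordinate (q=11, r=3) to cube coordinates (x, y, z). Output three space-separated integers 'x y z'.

Answer: 11 -14 3

Derivation:
x = q = 11
z = r = 3
y = -x - z = -(11) - (3) = -14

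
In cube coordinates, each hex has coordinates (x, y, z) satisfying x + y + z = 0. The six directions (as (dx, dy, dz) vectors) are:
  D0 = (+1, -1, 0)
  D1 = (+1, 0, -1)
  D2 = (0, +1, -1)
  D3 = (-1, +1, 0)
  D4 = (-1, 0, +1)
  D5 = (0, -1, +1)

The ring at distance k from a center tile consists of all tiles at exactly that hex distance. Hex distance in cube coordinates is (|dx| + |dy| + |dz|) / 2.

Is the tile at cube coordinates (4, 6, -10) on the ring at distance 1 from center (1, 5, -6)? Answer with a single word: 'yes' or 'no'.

Answer: no

Derivation:
|px - cx| = |4 - 1| = 3
|py - cy| = |6 - 5| = 1
|pz - cz| = |-10 - (-6)| = 4
distance = (3+1+4)/2 = 8/2 = 4
radius = 1; distance != radius -> no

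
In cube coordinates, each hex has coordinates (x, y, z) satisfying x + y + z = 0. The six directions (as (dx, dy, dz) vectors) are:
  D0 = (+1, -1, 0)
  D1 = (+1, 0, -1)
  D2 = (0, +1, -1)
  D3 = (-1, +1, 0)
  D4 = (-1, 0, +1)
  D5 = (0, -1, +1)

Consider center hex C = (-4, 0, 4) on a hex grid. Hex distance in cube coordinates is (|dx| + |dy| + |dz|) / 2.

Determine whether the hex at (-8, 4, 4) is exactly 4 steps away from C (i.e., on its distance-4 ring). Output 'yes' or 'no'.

|px - cx| = |-8 - (-4)| = 4
|py - cy| = |4 - 0| = 4
|pz - cz| = |4 - 4| = 0
distance = (4+4+0)/2 = 8/2 = 4
radius = 4; distance == radius -> yes

Answer: yes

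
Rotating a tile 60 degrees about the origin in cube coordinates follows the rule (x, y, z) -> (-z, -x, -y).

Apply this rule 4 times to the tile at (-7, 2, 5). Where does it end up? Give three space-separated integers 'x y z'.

Answer: 5 -7 2

Derivation:
Start: (-7, 2, 5)
Step 1: (-7, 2, 5) -> (-(5), -(-7), -(2)) = (-5, 7, -2)
Step 2: (-5, 7, -2) -> (-(-2), -(-5), -(7)) = (2, 5, -7)
Step 3: (2, 5, -7) -> (-(-7), -(2), -(5)) = (7, -2, -5)
Step 4: (7, -2, -5) -> (-(-5), -(7), -(-2)) = (5, -7, 2)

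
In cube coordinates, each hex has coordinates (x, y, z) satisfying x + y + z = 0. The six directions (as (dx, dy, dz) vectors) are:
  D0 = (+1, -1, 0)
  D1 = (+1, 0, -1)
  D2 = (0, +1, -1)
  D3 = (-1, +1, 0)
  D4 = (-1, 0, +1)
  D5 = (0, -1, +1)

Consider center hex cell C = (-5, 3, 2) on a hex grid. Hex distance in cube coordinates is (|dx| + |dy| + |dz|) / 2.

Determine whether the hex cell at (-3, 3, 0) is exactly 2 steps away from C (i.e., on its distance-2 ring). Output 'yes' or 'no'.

|px - cx| = |-3 - (-5)| = 2
|py - cy| = |3 - 3| = 0
|pz - cz| = |0 - 2| = 2
distance = (2+0+2)/2 = 4/2 = 2
radius = 2; distance == radius -> yes

Answer: yes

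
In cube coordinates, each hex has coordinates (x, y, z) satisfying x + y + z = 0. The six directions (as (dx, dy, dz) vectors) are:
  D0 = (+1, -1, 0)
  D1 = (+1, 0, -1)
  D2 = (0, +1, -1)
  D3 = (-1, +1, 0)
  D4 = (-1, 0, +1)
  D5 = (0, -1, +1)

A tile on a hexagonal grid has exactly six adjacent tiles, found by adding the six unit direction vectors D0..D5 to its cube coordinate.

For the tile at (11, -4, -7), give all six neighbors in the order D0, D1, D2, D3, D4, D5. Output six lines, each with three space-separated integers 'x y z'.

Answer: 12 -5 -7
12 -4 -8
11 -3 -8
10 -3 -7
10 -4 -6
11 -5 -6

Derivation:
Center: (11, -4, -7). Add each direction:
  D0: (11, -4, -7) + (1, -1, 0) = (12, -5, -7)
  D1: (11, -4, -7) + (1, 0, -1) = (12, -4, -8)
  D2: (11, -4, -7) + (0, 1, -1) = (11, -3, -8)
  D3: (11, -4, -7) + (-1, 1, 0) = (10, -3, -7)
  D4: (11, -4, -7) + (-1, 0, 1) = (10, -4, -6)
  D5: (11, -4, -7) + (0, -1, 1) = (11, -5, -6)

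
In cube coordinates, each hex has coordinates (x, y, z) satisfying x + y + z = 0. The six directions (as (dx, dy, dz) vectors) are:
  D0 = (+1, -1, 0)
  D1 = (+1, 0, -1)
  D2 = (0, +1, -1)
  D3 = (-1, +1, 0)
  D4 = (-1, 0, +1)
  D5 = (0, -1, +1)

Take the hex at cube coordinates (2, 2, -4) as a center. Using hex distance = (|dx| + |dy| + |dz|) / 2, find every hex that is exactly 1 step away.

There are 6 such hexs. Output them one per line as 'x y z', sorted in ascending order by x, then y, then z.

Answer: 1 2 -3
1 3 -4
2 1 -3
2 3 -5
3 1 -4
3 2 -5

Derivation:
Walk ring at distance 1 from (2, 2, -4):
Start at center + D4*1 = (1, 2, -3)
  hex 0: (1, 2, -3)
  hex 1: (2, 1, -3)
  hex 2: (3, 1, -4)
  hex 3: (3, 2, -5)
  hex 4: (2, 3, -5)
  hex 5: (1, 3, -4)
Sorted: 6 hexes.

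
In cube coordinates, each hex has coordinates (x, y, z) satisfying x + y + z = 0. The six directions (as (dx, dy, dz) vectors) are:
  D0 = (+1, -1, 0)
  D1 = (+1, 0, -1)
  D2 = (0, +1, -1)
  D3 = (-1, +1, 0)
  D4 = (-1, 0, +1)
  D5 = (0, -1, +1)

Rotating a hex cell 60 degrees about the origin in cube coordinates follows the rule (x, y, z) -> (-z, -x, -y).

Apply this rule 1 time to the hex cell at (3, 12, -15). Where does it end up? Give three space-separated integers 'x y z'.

Start: (3, 12, -15)
Step 1: (3, 12, -15) -> (-(-15), -(3), -(12)) = (15, -3, -12)

Answer: 15 -3 -12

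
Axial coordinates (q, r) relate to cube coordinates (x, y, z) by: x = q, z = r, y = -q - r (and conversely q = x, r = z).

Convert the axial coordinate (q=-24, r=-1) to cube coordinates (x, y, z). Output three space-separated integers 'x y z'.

x = q = -24
z = r = -1
y = -x - z = -(-24) - (-1) = 25

Answer: -24 25 -1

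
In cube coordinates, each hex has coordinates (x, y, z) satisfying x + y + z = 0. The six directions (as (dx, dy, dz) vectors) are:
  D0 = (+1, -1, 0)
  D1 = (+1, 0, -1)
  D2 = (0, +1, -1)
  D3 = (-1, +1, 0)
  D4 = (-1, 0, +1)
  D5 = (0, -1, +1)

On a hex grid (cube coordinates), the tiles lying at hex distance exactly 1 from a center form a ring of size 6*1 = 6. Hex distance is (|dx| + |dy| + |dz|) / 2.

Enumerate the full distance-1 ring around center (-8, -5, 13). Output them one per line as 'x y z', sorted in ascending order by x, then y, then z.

Walk ring at distance 1 from (-8, -5, 13):
Start at center + D4*1 = (-9, -5, 14)
  hex 0: (-9, -5, 14)
  hex 1: (-8, -6, 14)
  hex 2: (-7, -6, 13)
  hex 3: (-7, -5, 12)
  hex 4: (-8, -4, 12)
  hex 5: (-9, -4, 13)
Sorted: 6 hexes.

Answer: -9 -5 14
-9 -4 13
-8 -6 14
-8 -4 12
-7 -6 13
-7 -5 12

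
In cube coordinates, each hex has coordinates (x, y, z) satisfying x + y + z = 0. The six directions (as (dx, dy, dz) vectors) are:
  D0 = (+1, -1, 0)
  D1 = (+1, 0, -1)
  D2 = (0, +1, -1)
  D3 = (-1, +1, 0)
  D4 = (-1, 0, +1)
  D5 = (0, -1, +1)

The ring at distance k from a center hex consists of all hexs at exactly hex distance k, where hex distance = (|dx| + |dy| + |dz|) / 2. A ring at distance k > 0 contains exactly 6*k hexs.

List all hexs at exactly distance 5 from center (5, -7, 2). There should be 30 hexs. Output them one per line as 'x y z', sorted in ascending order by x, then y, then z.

Answer: 0 -7 7
0 -6 6
0 -5 5
0 -4 4
0 -3 3
0 -2 2
1 -8 7
1 -2 1
2 -9 7
2 -2 0
3 -10 7
3 -2 -1
4 -11 7
4 -2 -2
5 -12 7
5 -2 -3
6 -12 6
6 -3 -3
7 -12 5
7 -4 -3
8 -12 4
8 -5 -3
9 -12 3
9 -6 -3
10 -12 2
10 -11 1
10 -10 0
10 -9 -1
10 -8 -2
10 -7 -3

Derivation:
Walk ring at distance 5 from (5, -7, 2):
Start at center + D4*5 = (0, -7, 7)
  hex 0: (0, -7, 7)
  hex 1: (1, -8, 7)
  hex 2: (2, -9, 7)
  hex 3: (3, -10, 7)
  hex 4: (4, -11, 7)
  hex 5: (5, -12, 7)
  hex 6: (6, -12, 6)
  hex 7: (7, -12, 5)
  hex 8: (8, -12, 4)
  hex 9: (9, -12, 3)
  hex 10: (10, -12, 2)
  hex 11: (10, -11, 1)
  hex 12: (10, -10, 0)
  hex 13: (10, -9, -1)
  hex 14: (10, -8, -2)
  hex 15: (10, -7, -3)
  hex 16: (9, -6, -3)
  hex 17: (8, -5, -3)
  hex 18: (7, -4, -3)
  hex 19: (6, -3, -3)
  hex 20: (5, -2, -3)
  hex 21: (4, -2, -2)
  hex 22: (3, -2, -1)
  hex 23: (2, -2, 0)
  hex 24: (1, -2, 1)
  hex 25: (0, -2, 2)
  hex 26: (0, -3, 3)
  hex 27: (0, -4, 4)
  hex 28: (0, -5, 5)
  hex 29: (0, -6, 6)
Sorted: 30 hexes.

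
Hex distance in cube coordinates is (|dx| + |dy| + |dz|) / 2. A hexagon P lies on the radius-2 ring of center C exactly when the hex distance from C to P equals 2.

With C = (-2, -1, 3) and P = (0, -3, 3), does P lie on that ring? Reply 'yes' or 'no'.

Answer: yes

Derivation:
|px - cx| = |0 - (-2)| = 2
|py - cy| = |-3 - (-1)| = 2
|pz - cz| = |3 - 3| = 0
distance = (2+2+0)/2 = 4/2 = 2
radius = 2; distance == radius -> yes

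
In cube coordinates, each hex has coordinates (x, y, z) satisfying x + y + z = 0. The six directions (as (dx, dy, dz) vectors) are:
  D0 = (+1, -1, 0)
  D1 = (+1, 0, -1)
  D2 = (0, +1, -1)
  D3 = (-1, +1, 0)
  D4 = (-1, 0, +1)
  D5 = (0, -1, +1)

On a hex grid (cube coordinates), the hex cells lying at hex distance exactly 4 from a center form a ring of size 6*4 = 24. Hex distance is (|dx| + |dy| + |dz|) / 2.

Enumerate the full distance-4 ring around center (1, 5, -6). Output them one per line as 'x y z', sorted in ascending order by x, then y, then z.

Answer: -3 5 -2
-3 6 -3
-3 7 -4
-3 8 -5
-3 9 -6
-2 4 -2
-2 9 -7
-1 3 -2
-1 9 -8
0 2 -2
0 9 -9
1 1 -2
1 9 -10
2 1 -3
2 8 -10
3 1 -4
3 7 -10
4 1 -5
4 6 -10
5 1 -6
5 2 -7
5 3 -8
5 4 -9
5 5 -10

Derivation:
Walk ring at distance 4 from (1, 5, -6):
Start at center + D4*4 = (-3, 5, -2)
  hex 0: (-3, 5, -2)
  hex 1: (-2, 4, -2)
  hex 2: (-1, 3, -2)
  hex 3: (0, 2, -2)
  hex 4: (1, 1, -2)
  hex 5: (2, 1, -3)
  hex 6: (3, 1, -4)
  hex 7: (4, 1, -5)
  hex 8: (5, 1, -6)
  hex 9: (5, 2, -7)
  hex 10: (5, 3, -8)
  hex 11: (5, 4, -9)
  hex 12: (5, 5, -10)
  hex 13: (4, 6, -10)
  hex 14: (3, 7, -10)
  hex 15: (2, 8, -10)
  hex 16: (1, 9, -10)
  hex 17: (0, 9, -9)
  hex 18: (-1, 9, -8)
  hex 19: (-2, 9, -7)
  hex 20: (-3, 9, -6)
  hex 21: (-3, 8, -5)
  hex 22: (-3, 7, -4)
  hex 23: (-3, 6, -3)
Sorted: 24 hexes.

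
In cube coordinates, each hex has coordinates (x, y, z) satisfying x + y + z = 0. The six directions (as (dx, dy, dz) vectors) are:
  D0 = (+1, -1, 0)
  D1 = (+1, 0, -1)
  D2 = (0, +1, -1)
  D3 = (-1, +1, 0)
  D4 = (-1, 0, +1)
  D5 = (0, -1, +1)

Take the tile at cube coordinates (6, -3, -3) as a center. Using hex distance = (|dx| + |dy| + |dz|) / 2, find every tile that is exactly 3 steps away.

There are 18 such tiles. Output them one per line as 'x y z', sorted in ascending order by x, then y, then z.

Walk ring at distance 3 from (6, -3, -3):
Start at center + D4*3 = (3, -3, 0)
  hex 0: (3, -3, 0)
  hex 1: (4, -4, 0)
  hex 2: (5, -5, 0)
  hex 3: (6, -6, 0)
  hex 4: (7, -6, -1)
  hex 5: (8, -6, -2)
  hex 6: (9, -6, -3)
  hex 7: (9, -5, -4)
  hex 8: (9, -4, -5)
  hex 9: (9, -3, -6)
  hex 10: (8, -2, -6)
  hex 11: (7, -1, -6)
  hex 12: (6, 0, -6)
  hex 13: (5, 0, -5)
  hex 14: (4, 0, -4)
  hex 15: (3, 0, -3)
  hex 16: (3, -1, -2)
  hex 17: (3, -2, -1)
Sorted: 18 hexes.

Answer: 3 -3 0
3 -2 -1
3 -1 -2
3 0 -3
4 -4 0
4 0 -4
5 -5 0
5 0 -5
6 -6 0
6 0 -6
7 -6 -1
7 -1 -6
8 -6 -2
8 -2 -6
9 -6 -3
9 -5 -4
9 -4 -5
9 -3 -6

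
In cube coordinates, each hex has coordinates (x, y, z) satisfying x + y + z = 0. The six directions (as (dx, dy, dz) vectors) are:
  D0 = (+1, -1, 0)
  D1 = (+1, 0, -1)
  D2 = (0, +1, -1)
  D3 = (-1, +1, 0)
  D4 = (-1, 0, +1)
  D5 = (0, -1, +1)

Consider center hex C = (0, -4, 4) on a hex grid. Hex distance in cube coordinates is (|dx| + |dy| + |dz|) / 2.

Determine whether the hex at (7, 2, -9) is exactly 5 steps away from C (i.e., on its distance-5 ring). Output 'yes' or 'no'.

|px - cx| = |7 - 0| = 7
|py - cy| = |2 - (-4)| = 6
|pz - cz| = |-9 - 4| = 13
distance = (7+6+13)/2 = 26/2 = 13
radius = 5; distance != radius -> no

Answer: no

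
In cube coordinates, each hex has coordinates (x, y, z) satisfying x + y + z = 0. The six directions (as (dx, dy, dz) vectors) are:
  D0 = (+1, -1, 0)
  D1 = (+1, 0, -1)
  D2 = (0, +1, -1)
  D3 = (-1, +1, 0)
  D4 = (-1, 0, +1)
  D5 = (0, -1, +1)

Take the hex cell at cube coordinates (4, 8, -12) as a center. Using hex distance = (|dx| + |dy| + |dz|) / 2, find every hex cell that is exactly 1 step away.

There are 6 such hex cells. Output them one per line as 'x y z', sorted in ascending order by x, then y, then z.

Walk ring at distance 1 from (4, 8, -12):
Start at center + D4*1 = (3, 8, -11)
  hex 0: (3, 8, -11)
  hex 1: (4, 7, -11)
  hex 2: (5, 7, -12)
  hex 3: (5, 8, -13)
  hex 4: (4, 9, -13)
  hex 5: (3, 9, -12)
Sorted: 6 hexes.

Answer: 3 8 -11
3 9 -12
4 7 -11
4 9 -13
5 7 -12
5 8 -13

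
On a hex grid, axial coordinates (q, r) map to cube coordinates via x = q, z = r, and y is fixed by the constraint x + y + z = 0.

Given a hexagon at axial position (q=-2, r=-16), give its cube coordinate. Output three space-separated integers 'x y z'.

x = q = -2
z = r = -16
y = -x - z = -(-2) - (-16) = 18

Answer: -2 18 -16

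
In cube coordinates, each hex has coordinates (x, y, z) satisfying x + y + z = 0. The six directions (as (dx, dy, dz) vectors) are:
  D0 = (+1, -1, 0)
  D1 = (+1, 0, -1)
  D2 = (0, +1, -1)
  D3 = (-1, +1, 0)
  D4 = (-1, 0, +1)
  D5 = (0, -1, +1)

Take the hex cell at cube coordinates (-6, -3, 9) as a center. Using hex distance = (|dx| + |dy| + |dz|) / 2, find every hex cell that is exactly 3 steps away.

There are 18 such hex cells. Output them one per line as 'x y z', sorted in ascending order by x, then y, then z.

Answer: -9 -3 12
-9 -2 11
-9 -1 10
-9 0 9
-8 -4 12
-8 0 8
-7 -5 12
-7 0 7
-6 -6 12
-6 0 6
-5 -6 11
-5 -1 6
-4 -6 10
-4 -2 6
-3 -6 9
-3 -5 8
-3 -4 7
-3 -3 6

Derivation:
Walk ring at distance 3 from (-6, -3, 9):
Start at center + D4*3 = (-9, -3, 12)
  hex 0: (-9, -3, 12)
  hex 1: (-8, -4, 12)
  hex 2: (-7, -5, 12)
  hex 3: (-6, -6, 12)
  hex 4: (-5, -6, 11)
  hex 5: (-4, -6, 10)
  hex 6: (-3, -6, 9)
  hex 7: (-3, -5, 8)
  hex 8: (-3, -4, 7)
  hex 9: (-3, -3, 6)
  hex 10: (-4, -2, 6)
  hex 11: (-5, -1, 6)
  hex 12: (-6, 0, 6)
  hex 13: (-7, 0, 7)
  hex 14: (-8, 0, 8)
  hex 15: (-9, 0, 9)
  hex 16: (-9, -1, 10)
  hex 17: (-9, -2, 11)
Sorted: 18 hexes.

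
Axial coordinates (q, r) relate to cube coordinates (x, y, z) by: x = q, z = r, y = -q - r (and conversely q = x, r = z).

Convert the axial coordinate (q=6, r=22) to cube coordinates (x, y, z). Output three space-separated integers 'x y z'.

Answer: 6 -28 22

Derivation:
x = q = 6
z = r = 22
y = -x - z = -(6) - (22) = -28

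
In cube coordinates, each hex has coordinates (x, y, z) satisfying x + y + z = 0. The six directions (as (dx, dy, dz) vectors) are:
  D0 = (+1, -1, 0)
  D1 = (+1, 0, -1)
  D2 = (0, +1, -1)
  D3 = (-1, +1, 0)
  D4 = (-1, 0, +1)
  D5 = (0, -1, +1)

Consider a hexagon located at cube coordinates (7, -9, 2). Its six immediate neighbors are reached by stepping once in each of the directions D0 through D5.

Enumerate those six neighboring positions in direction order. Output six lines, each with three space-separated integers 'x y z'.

Answer: 8 -10 2
8 -9 1
7 -8 1
6 -8 2
6 -9 3
7 -10 3

Derivation:
Center: (7, -9, 2). Add each direction:
  D0: (7, -9, 2) + (1, -1, 0) = (8, -10, 2)
  D1: (7, -9, 2) + (1, 0, -1) = (8, -9, 1)
  D2: (7, -9, 2) + (0, 1, -1) = (7, -8, 1)
  D3: (7, -9, 2) + (-1, 1, 0) = (6, -8, 2)
  D4: (7, -9, 2) + (-1, 0, 1) = (6, -9, 3)
  D5: (7, -9, 2) + (0, -1, 1) = (7, -10, 3)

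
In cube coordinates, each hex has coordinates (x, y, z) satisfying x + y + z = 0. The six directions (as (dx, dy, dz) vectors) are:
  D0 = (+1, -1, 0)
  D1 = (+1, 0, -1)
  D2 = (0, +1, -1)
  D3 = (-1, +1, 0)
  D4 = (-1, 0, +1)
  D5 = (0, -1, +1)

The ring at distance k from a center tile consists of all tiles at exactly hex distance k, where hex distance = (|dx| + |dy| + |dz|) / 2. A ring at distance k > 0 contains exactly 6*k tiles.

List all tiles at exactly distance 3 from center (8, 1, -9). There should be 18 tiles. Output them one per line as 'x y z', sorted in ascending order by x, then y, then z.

Answer: 5 1 -6
5 2 -7
5 3 -8
5 4 -9
6 0 -6
6 4 -10
7 -1 -6
7 4 -11
8 -2 -6
8 4 -12
9 -2 -7
9 3 -12
10 -2 -8
10 2 -12
11 -2 -9
11 -1 -10
11 0 -11
11 1 -12

Derivation:
Walk ring at distance 3 from (8, 1, -9):
Start at center + D4*3 = (5, 1, -6)
  hex 0: (5, 1, -6)
  hex 1: (6, 0, -6)
  hex 2: (7, -1, -6)
  hex 3: (8, -2, -6)
  hex 4: (9, -2, -7)
  hex 5: (10, -2, -8)
  hex 6: (11, -2, -9)
  hex 7: (11, -1, -10)
  hex 8: (11, 0, -11)
  hex 9: (11, 1, -12)
  hex 10: (10, 2, -12)
  hex 11: (9, 3, -12)
  hex 12: (8, 4, -12)
  hex 13: (7, 4, -11)
  hex 14: (6, 4, -10)
  hex 15: (5, 4, -9)
  hex 16: (5, 3, -8)
  hex 17: (5, 2, -7)
Sorted: 18 hexes.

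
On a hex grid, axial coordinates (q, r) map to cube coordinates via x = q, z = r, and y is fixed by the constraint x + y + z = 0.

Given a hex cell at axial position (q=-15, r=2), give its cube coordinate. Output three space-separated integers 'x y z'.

Answer: -15 13 2

Derivation:
x = q = -15
z = r = 2
y = -x - z = -(-15) - (2) = 13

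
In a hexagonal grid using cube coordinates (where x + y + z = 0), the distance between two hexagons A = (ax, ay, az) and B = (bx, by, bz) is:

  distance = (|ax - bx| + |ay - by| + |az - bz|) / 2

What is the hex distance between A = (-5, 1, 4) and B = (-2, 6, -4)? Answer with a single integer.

Answer: 8

Derivation:
|ax - bx| = |-5 - (-2)| = 3
|ay - by| = |1 - 6| = 5
|az - bz| = |4 - (-4)| = 8
distance = (3 + 5 + 8) / 2 = 16 / 2 = 8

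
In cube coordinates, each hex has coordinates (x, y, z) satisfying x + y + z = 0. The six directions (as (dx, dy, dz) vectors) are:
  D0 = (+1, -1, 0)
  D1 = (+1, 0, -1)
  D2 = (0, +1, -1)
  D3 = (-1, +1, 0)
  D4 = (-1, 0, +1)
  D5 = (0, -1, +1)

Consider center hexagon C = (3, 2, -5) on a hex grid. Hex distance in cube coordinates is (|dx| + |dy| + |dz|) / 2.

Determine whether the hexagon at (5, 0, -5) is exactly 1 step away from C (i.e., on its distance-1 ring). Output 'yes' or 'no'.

Answer: no

Derivation:
|px - cx| = |5 - 3| = 2
|py - cy| = |0 - 2| = 2
|pz - cz| = |-5 - (-5)| = 0
distance = (2+2+0)/2 = 4/2 = 2
radius = 1; distance != radius -> no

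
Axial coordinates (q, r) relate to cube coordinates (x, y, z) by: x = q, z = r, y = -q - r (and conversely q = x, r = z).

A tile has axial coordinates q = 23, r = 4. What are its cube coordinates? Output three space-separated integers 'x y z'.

x = q = 23
z = r = 4
y = -x - z = -(23) - (4) = -27

Answer: 23 -27 4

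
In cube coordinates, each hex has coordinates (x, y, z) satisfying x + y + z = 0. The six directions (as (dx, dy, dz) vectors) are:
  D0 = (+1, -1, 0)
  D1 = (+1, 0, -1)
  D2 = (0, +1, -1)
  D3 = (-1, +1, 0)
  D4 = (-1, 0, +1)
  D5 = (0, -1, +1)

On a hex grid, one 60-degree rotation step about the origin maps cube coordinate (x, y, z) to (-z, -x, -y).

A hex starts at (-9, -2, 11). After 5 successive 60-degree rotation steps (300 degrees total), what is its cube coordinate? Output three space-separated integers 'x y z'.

Start: (-9, -2, 11)
Step 1: (-9, -2, 11) -> (-(11), -(-9), -(-2)) = (-11, 9, 2)
Step 2: (-11, 9, 2) -> (-(2), -(-11), -(9)) = (-2, 11, -9)
Step 3: (-2, 11, -9) -> (-(-9), -(-2), -(11)) = (9, 2, -11)
Step 4: (9, 2, -11) -> (-(-11), -(9), -(2)) = (11, -9, -2)
Step 5: (11, -9, -2) -> (-(-2), -(11), -(-9)) = (2, -11, 9)

Answer: 2 -11 9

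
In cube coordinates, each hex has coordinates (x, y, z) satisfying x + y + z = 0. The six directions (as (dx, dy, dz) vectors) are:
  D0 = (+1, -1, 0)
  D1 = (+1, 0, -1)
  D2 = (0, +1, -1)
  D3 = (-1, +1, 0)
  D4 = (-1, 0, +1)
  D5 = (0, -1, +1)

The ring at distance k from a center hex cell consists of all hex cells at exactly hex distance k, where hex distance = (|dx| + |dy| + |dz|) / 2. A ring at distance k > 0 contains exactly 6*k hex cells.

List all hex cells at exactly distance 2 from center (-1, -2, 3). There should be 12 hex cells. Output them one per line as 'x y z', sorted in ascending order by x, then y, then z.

Answer: -3 -2 5
-3 -1 4
-3 0 3
-2 -3 5
-2 0 2
-1 -4 5
-1 0 1
0 -4 4
0 -1 1
1 -4 3
1 -3 2
1 -2 1

Derivation:
Walk ring at distance 2 from (-1, -2, 3):
Start at center + D4*2 = (-3, -2, 5)
  hex 0: (-3, -2, 5)
  hex 1: (-2, -3, 5)
  hex 2: (-1, -4, 5)
  hex 3: (0, -4, 4)
  hex 4: (1, -4, 3)
  hex 5: (1, -3, 2)
  hex 6: (1, -2, 1)
  hex 7: (0, -1, 1)
  hex 8: (-1, 0, 1)
  hex 9: (-2, 0, 2)
  hex 10: (-3, 0, 3)
  hex 11: (-3, -1, 4)
Sorted: 12 hexes.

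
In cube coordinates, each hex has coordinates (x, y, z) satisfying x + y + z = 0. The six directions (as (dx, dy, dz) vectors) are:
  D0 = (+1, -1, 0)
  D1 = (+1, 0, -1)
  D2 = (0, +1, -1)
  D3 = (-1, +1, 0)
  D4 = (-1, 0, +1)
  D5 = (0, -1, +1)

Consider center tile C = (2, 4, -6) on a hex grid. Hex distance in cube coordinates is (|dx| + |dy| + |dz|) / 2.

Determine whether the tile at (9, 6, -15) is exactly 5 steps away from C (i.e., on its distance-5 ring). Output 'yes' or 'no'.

Answer: no

Derivation:
|px - cx| = |9 - 2| = 7
|py - cy| = |6 - 4| = 2
|pz - cz| = |-15 - (-6)| = 9
distance = (7+2+9)/2 = 18/2 = 9
radius = 5; distance != radius -> no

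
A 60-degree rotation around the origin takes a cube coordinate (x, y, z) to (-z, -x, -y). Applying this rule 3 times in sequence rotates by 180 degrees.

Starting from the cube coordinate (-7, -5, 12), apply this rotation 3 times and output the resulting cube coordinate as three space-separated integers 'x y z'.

Start: (-7, -5, 12)
Step 1: (-7, -5, 12) -> (-(12), -(-7), -(-5)) = (-12, 7, 5)
Step 2: (-12, 7, 5) -> (-(5), -(-12), -(7)) = (-5, 12, -7)
Step 3: (-5, 12, -7) -> (-(-7), -(-5), -(12)) = (7, 5, -12)

Answer: 7 5 -12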